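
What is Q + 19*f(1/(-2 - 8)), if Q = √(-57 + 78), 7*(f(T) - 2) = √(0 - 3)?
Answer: 38 + √21 + 19*I*√3/7 ≈ 42.583 + 4.7013*I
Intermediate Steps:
f(T) = 2 + I*√3/7 (f(T) = 2 + √(0 - 3)/7 = 2 + √(-3)/7 = 2 + (I*√3)/7 = 2 + I*√3/7)
Q = √21 ≈ 4.5826
Q + 19*f(1/(-2 - 8)) = √21 + 19*(2 + I*√3/7) = √21 + (38 + 19*I*√3/7) = 38 + √21 + 19*I*√3/7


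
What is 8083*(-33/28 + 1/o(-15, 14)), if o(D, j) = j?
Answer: -250573/28 ≈ -8949.0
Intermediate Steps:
8083*(-33/28 + 1/o(-15, 14)) = 8083*(-33/28 + 1/14) = 8083*(-31/28) = -250573/28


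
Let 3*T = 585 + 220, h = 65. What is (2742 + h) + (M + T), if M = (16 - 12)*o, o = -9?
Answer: 9118/3 ≈ 3039.3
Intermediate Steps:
M = -36 (M = (16 - 12)*(-9) = 4*(-9) = -36)
T = 805/3 (T = (585 + 220)/3 = (1/3)*805 = 805/3 ≈ 268.33)
(2742 + h) + (M + T) = (2742 + 65) + (-36 + 805/3) = 2807 + 697/3 = 9118/3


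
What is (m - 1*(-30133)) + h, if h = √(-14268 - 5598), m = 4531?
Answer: 34664 + I*√19866 ≈ 34664.0 + 140.95*I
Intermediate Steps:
h = I*√19866 (h = √(-19866) = I*√19866 ≈ 140.95*I)
(m - 1*(-30133)) + h = (4531 - 1*(-30133)) + I*√19866 = (4531 + 30133) + I*√19866 = 34664 + I*√19866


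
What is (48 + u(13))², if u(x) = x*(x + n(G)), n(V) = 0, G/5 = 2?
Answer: 47089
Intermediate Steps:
G = 10 (G = 5*2 = 10)
u(x) = x² (u(x) = x*(x + 0) = x*x = x²)
(48 + u(13))² = (48 + 13²)² = (48 + 169)² = 217² = 47089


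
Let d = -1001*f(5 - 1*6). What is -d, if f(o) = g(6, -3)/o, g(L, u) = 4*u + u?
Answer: 15015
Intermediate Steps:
g(L, u) = 5*u
f(o) = -15/o (f(o) = (5*(-3))/o = -15/o)
d = -15015 (d = -(-15015)/(5 - 1*6) = -(-15015)/(5 - 6) = -(-15015)/(-1) = -(-15015)*(-1) = -1001*15 = -15015)
-d = -1*(-15015) = 15015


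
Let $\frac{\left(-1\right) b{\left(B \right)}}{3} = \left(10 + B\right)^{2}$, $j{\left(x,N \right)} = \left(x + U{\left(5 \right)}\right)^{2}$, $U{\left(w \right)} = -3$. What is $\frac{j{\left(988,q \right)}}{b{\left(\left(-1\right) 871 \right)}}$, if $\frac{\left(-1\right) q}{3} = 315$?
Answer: $- \frac{970225}{2223963} \approx -0.43626$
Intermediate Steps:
$q = -945$ ($q = \left(-3\right) 315 = -945$)
$j{\left(x,N \right)} = \left(-3 + x\right)^{2}$ ($j{\left(x,N \right)} = \left(x - 3\right)^{2} = \left(-3 + x\right)^{2}$)
$b{\left(B \right)} = - 3 \left(10 + B\right)^{2}$
$\frac{j{\left(988,q \right)}}{b{\left(\left(-1\right) 871 \right)}} = \frac{\left(-3 + 988\right)^{2}}{\left(-3\right) \left(10 - 871\right)^{2}} = \frac{985^{2}}{\left(-3\right) \left(10 - 871\right)^{2}} = \frac{970225}{\left(-3\right) \left(-861\right)^{2}} = \frac{970225}{\left(-3\right) 741321} = \frac{970225}{-2223963} = 970225 \left(- \frac{1}{2223963}\right) = - \frac{970225}{2223963}$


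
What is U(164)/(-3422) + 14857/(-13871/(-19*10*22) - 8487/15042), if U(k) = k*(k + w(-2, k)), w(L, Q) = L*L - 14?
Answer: 1051469354728/195189169 ≈ 5386.9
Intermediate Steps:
w(L, Q) = -14 + L² (w(L, Q) = L² - 14 = -14 + L²)
U(k) = k*(-10 + k) (U(k) = k*(k + (-14 + (-2)²)) = k*(k + (-14 + 4)) = k*(k - 10) = k*(-10 + k))
U(164)/(-3422) + 14857/(-13871/(-19*10*22) - 8487/15042) = (164*(-10 + 164))/(-3422) + 14857/(-13871/(-19*10*22) - 8487/15042) = (164*154)*(-1/3422) + 14857/(-13871/((-190*22)) - 8487*1/15042) = 25256*(-1/3422) + 14857/(-13871/(-4180) - 123/218) = -12628/1711 + 14857/(-13871*(-1/4180) - 123/218) = -12628/1711 + 14857/(1261/380 - 123/218) = -12628/1711 + 14857/(114079/41420) = -12628/1711 + 14857*(41420/114079) = -12628/1711 + 615376940/114079 = 1051469354728/195189169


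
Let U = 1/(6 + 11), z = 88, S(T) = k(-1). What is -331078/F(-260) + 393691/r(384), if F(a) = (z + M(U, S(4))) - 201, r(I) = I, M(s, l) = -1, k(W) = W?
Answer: 28669121/7296 ≈ 3929.4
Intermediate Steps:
S(T) = -1
U = 1/17 ≈ 0.058824
F(a) = -114 (F(a) = (88 - 1) - 201 = 87 - 201 = -114)
-331078/F(-260) + 393691/r(384) = -331078/(-114) + 393691/384 = -331078*(-1/114) + 393691*(1/384) = 165539/57 + 393691/384 = 28669121/7296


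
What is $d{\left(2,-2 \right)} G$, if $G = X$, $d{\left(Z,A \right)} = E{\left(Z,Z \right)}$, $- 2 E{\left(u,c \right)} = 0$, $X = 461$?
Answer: $0$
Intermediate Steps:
$E{\left(u,c \right)} = 0$ ($E{\left(u,c \right)} = \left(- \frac{1}{2}\right) 0 = 0$)
$d{\left(Z,A \right)} = 0$
$G = 461$
$d{\left(2,-2 \right)} G = 0 \cdot 461 = 0$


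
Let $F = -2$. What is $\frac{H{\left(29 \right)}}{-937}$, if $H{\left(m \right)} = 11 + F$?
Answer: $- \frac{9}{937} \approx -0.0096051$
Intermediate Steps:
$H{\left(m \right)} = 9$ ($H{\left(m \right)} = 11 - 2 = 9$)
$\frac{H{\left(29 \right)}}{-937} = \frac{9}{-937} = 9 \left(- \frac{1}{937}\right) = - \frac{9}{937}$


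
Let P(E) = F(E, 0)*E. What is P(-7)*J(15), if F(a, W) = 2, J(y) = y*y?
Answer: -3150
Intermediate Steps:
J(y) = y²
P(E) = 2*E
P(-7)*J(15) = (2*(-7))*15² = -14*225 = -3150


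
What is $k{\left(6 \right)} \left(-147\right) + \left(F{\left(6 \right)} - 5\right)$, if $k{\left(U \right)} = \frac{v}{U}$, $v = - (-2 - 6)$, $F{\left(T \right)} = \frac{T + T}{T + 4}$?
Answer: $- \frac{999}{5} \approx -199.8$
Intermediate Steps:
$F{\left(T \right)} = \frac{2 T}{4 + T}$
$v = 8$ ($v = - (-2 - 6) = \left(-1\right) \left(-8\right) = 8$)
$k{\left(U \right)} = \frac{8}{U}$
$k{\left(6 \right)} \left(-147\right) + \left(F{\left(6 \right)} - 5\right) = \frac{8}{6} \left(-147\right) + \left(2 \cdot 6 \frac{1}{4 + 6} - 5\right) = 8 \cdot \frac{1}{6} \left(-147\right) - \left(5 - \frac{12}{10}\right) = \frac{4}{3} \left(-147\right) - \left(5 - \frac{6}{5}\right) = -196 + \left(\frac{6}{5} - 5\right) = -196 - \frac{19}{5} = - \frac{999}{5}$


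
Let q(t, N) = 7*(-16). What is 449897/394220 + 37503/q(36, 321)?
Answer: -3683511049/11038160 ≈ -333.71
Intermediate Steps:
q(t, N) = -112
449897/394220 + 37503/q(36, 321) = 449897/394220 + 37503/(-112) = 449897*(1/394220) + 37503*(-1/112) = 449897/394220 - 37503/112 = -3683511049/11038160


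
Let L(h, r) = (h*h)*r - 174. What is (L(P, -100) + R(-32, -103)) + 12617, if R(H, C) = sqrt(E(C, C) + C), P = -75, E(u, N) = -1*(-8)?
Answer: -550057 + I*sqrt(95) ≈ -5.5006e+5 + 9.7468*I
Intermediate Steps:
E(u, N) = 8
L(h, r) = -174 + r*h**2 (L(h, r) = h**2*r - 174 = r*h**2 - 174 = -174 + r*h**2)
R(H, C) = sqrt(8 + C)
(L(P, -100) + R(-32, -103)) + 12617 = ((-174 - 100*(-75)**2) + sqrt(8 - 103)) + 12617 = ((-174 - 100*5625) + sqrt(-95)) + 12617 = ((-174 - 562500) + I*sqrt(95)) + 12617 = (-562674 + I*sqrt(95)) + 12617 = -550057 + I*sqrt(95)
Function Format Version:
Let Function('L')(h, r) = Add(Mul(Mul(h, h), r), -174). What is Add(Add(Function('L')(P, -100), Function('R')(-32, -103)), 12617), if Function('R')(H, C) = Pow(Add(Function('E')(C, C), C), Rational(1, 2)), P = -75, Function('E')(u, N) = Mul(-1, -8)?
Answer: Add(-550057, Mul(I, Pow(95, Rational(1, 2)))) ≈ Add(-5.5006e+5, Mul(9.7468, I))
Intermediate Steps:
Function('E')(u, N) = 8
Function('L')(h, r) = Add(-174, Mul(r, Pow(h, 2))) (Function('L')(h, r) = Add(Mul(Pow(h, 2), r), -174) = Add(Mul(r, Pow(h, 2)), -174) = Add(-174, Mul(r, Pow(h, 2))))
Function('R')(H, C) = Pow(Add(8, C), Rational(1, 2))
Add(Add(Function('L')(P, -100), Function('R')(-32, -103)), 12617) = Add(Add(Add(-174, Mul(-100, Pow(-75, 2))), Pow(Add(8, -103), Rational(1, 2))), 12617) = Add(Add(Add(-174, Mul(-100, 5625)), Pow(-95, Rational(1, 2))), 12617) = Add(Add(Add(-174, -562500), Mul(I, Pow(95, Rational(1, 2)))), 12617) = Add(Add(-562674, Mul(I, Pow(95, Rational(1, 2)))), 12617) = Add(-550057, Mul(I, Pow(95, Rational(1, 2))))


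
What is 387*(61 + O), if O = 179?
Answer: 92880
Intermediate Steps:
387*(61 + O) = 387*(61 + 179) = 387*240 = 92880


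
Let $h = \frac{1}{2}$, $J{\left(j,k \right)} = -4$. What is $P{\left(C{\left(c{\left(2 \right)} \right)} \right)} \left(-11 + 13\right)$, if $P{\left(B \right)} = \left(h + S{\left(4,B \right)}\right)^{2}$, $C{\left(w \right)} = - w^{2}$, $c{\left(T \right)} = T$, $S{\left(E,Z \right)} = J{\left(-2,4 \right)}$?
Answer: $\frac{49}{2} \approx 24.5$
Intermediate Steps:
$S{\left(E,Z \right)} = -4$
$h = \frac{1}{2} \approx 0.5$
$P{\left(B \right)} = \frac{49}{4}$ ($P{\left(B \right)} = \left(\frac{1}{2} - 4\right)^{2} = \left(- \frac{7}{2}\right)^{2} = \frac{49}{4}$)
$P{\left(C{\left(c{\left(2 \right)} \right)} \right)} \left(-11 + 13\right) = \frac{49 \left(-11 + 13\right)}{4} = \frac{49}{4} \cdot 2 = \frac{49}{2}$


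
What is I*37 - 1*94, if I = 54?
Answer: 1904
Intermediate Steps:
I*37 - 1*94 = 54*37 - 1*94 = 1998 - 94 = 1904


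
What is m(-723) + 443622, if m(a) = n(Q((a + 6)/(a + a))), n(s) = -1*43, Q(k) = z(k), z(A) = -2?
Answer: 443579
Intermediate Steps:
Q(k) = -2
n(s) = -43
m(a) = -43
m(-723) + 443622 = -43 + 443622 = 443579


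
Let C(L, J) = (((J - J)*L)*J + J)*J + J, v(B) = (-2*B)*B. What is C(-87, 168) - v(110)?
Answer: 52592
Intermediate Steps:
v(B) = -2*B²
C(L, J) = J + J² (C(L, J) = ((0*L)*J + J)*J + J = (0*J + J)*J + J = (0 + J)*J + J = J*J + J = J² + J = J + J²)
C(-87, 168) - v(110) = 168*(1 + 168) - (-2)*110² = 168*169 - (-2)*12100 = 28392 - 1*(-24200) = 28392 + 24200 = 52592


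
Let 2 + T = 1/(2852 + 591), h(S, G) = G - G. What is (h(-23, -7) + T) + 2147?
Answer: 7385236/3443 ≈ 2145.0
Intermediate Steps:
h(S, G) = 0
T = -6885/3443 (T = -2 + 1/(2852 + 591) = -2 + 1/3443 = -6885/3443 ≈ -1.9997)
(h(-23, -7) + T) + 2147 = (0 - 6885/3443) + 2147 = -6885/3443 + 2147 = 7385236/3443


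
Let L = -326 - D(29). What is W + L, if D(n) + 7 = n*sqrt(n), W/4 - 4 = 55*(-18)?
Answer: -4263 - 29*sqrt(29) ≈ -4419.2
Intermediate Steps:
W = -3944 (W = 16 + 4*(55*(-18)) = 16 + 4*(-990) = 16 - 3960 = -3944)
D(n) = -7 + n**(3/2) (D(n) = -7 + n*sqrt(n) = -7 + n**(3/2))
L = -319 - 29*sqrt(29) (L = -326 - (-7 + 29**(3/2)) = -326 - (-7 + 29*sqrt(29)) = -326 + (7 - 29*sqrt(29)) = -319 - 29*sqrt(29) ≈ -475.17)
W + L = -3944 + (-319 - 29*sqrt(29)) = -4263 - 29*sqrt(29)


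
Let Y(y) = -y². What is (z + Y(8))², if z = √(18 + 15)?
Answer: (-64 + √33)² ≈ 3393.7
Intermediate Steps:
z = √33 ≈ 5.7446
(z + Y(8))² = (√33 - 1*8²)² = (√33 - 1*64)² = (√33 - 64)² = (-64 + √33)²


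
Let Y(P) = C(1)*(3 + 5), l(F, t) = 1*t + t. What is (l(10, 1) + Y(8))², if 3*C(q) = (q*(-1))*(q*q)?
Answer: 4/9 ≈ 0.44444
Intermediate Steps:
C(q) = -q³/3 (C(q) = ((q*(-1))*(q*q))/3 = ((-q)*q²)/3 = (-q³)/3 = -q³/3)
l(F, t) = 2*t (l(F, t) = t + t = 2*t)
Y(P) = -8/3 (Y(P) = (-⅓*1³)*(3 + 5) = -⅓*1*8 = -⅓*8 = -8/3)
(l(10, 1) + Y(8))² = (2*1 - 8/3)² = (2 - 8/3)² = (-⅔)² = 4/9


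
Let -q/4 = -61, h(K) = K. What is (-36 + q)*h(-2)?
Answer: -416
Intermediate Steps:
q = 244 (q = -4*(-61) = 244)
(-36 + q)*h(-2) = (-36 + 244)*(-2) = 208*(-2) = -416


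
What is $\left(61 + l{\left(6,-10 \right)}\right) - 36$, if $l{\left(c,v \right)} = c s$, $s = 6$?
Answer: $61$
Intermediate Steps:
$l{\left(c,v \right)} = 6 c$ ($l{\left(c,v \right)} = c 6 = 6 c$)
$\left(61 + l{\left(6,-10 \right)}\right) - 36 = \left(61 + 6 \cdot 6\right) - 36 = \left(61 + 36\right) - 36 = 97 - 36 = 61$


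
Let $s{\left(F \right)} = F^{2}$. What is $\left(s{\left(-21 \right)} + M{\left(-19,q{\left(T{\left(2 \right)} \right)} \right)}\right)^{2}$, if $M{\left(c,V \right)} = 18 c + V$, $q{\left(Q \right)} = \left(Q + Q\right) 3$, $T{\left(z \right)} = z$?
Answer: $12321$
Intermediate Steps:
$q{\left(Q \right)} = 6 Q$ ($q{\left(Q \right)} = 2 Q 3 = 6 Q$)
$M{\left(c,V \right)} = V + 18 c$
$\left(s{\left(-21 \right)} + M{\left(-19,q{\left(T{\left(2 \right)} \right)} \right)}\right)^{2} = \left(\left(-21\right)^{2} + \left(6 \cdot 2 + 18 \left(-19\right)\right)\right)^{2} = \left(441 + \left(12 - 342\right)\right)^{2} = \left(441 - 330\right)^{2} = 111^{2} = 12321$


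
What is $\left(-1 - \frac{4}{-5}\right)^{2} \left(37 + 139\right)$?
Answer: $\frac{176}{25} \approx 7.04$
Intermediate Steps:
$\left(-1 - \frac{4}{-5}\right)^{2} \left(37 + 139\right) = \left(-1 - - \frac{4}{5}\right)^{2} \cdot 176 = \left(-1 + \frac{4}{5}\right)^{2} \cdot 176 = \left(- \frac{1}{5}\right)^{2} \cdot 176 = \frac{1}{25} \cdot 176 = \frac{176}{25}$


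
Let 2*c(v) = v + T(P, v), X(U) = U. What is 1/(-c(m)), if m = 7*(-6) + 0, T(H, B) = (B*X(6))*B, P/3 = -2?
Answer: -1/5271 ≈ -0.00018972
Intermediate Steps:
P = -6 (P = 3*(-2) = -6)
T(H, B) = 6*B**2 (T(H, B) = (B*6)*B = (6*B)*B = 6*B**2)
m = -42 (m = -42 + 0 = -42)
c(v) = v/2 + 3*v**2 (c(v) = (v + 6*v**2)/2 = v/2 + 3*v**2)
1/(-c(m)) = 1/(-(-42)*(1 + 6*(-42))/2) = 1/(-(-42)*(1 - 252)/2) = 1/(-(-42)*(-251)/2) = 1/(-1*5271) = 1/(-5271) = -1/5271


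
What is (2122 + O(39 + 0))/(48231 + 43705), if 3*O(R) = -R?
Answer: 2109/91936 ≈ 0.022940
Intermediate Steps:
O(R) = -R/3 (O(R) = (-R)/3 = -R/3)
(2122 + O(39 + 0))/(48231 + 43705) = (2122 - (39 + 0)/3)/(48231 + 43705) = (2122 - ⅓*39)/91936 = (2122 - 13)*(1/91936) = 2109*(1/91936) = 2109/91936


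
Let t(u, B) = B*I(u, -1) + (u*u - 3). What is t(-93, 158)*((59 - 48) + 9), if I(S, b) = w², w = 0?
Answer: 172920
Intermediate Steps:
I(S, b) = 0 (I(S, b) = 0² = 0)
t(u, B) = -3 + u² (t(u, B) = B*0 + (u*u - 3) = 0 + (u² - 3) = 0 + (-3 + u²) = -3 + u²)
t(-93, 158)*((59 - 48) + 9) = (-3 + (-93)²)*((59 - 48) + 9) = (-3 + 8649)*(11 + 9) = 8646*20 = 172920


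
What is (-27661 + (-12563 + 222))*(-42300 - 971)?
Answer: 1730926542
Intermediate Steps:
(-27661 + (-12563 + 222))*(-42300 - 971) = (-27661 - 12341)*(-43271) = -40002*(-43271) = 1730926542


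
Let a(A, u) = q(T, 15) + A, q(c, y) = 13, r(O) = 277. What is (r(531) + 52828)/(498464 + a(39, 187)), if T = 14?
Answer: 53105/498516 ≈ 0.10653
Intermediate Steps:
a(A, u) = 13 + A
(r(531) + 52828)/(498464 + a(39, 187)) = (277 + 52828)/(498464 + (13 + 39)) = 53105/(498464 + 52) = 53105/498516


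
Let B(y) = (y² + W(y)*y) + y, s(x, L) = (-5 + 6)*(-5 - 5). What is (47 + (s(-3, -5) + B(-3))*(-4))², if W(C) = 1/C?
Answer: 3481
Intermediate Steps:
s(x, L) = -10 (s(x, L) = 1*(-10) = -10)
B(y) = 1 + y + y² (B(y) = (y² + y/y) + y = (y² + 1) + y = (1 + y²) + y = 1 + y + y²)
(47 + (s(-3, -5) + B(-3))*(-4))² = (47 + (-10 + (1 - 3*(1 - 3)))*(-4))² = (47 + (-10 + (1 - 3*(-2)))*(-4))² = (47 + (-10 + (1 + 6))*(-4))² = (47 + (-10 + 7)*(-4))² = (47 - 3*(-4))² = (47 + 12)² = 59² = 3481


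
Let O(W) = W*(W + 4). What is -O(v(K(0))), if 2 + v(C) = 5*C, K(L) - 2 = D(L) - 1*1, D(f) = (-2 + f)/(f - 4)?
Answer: -209/4 ≈ -52.250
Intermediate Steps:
D(f) = (-2 + f)/(-4 + f)
K(L) = 1 + (-2 + L)/(-4 + L) (K(L) = 2 + ((-2 + L)/(-4 + L) - 1*1) = 2 + ((-2 + L)/(-4 + L) - 1) = 2 + (-1 + (-2 + L)/(-4 + L)) = 1 + (-2 + L)/(-4 + L))
v(C) = -2 + 5*C
O(W) = W*(4 + W)
-O(v(K(0))) = -(-2 + 5*(2*(-3 + 0)/(-4 + 0)))*(4 + (-2 + 5*(2*(-3 + 0)/(-4 + 0)))) = -(-2 + 5*(2*(-3)/(-4)))*(4 + (-2 + 5*(2*(-3)/(-4)))) = -(-2 + 5*(2*(-¼)*(-3)))*(4 + (-2 + 5*(2*(-¼)*(-3)))) = -(-2 + 5*(3/2))*(4 + (-2 + 5*(3/2))) = -(-2 + 15/2)*(4 + (-2 + 15/2)) = -11*(4 + 11/2)/2 = -11*19/(2*2) = -1*209/4 = -209/4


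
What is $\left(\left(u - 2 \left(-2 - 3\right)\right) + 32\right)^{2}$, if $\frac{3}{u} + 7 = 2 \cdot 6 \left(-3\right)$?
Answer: $\frac{3250809}{1849} \approx 1758.1$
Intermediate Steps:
$u = - \frac{3}{43}$ ($u = \frac{3}{-7 + 2 \cdot 6 \left(-3\right)} = \frac{3}{-7 + 12 \left(-3\right)} = \frac{3}{-7 - 36} = \frac{3}{-43} = 3 \left(- \frac{1}{43}\right) = - \frac{3}{43} \approx -0.069767$)
$\left(\left(u - 2 \left(-2 - 3\right)\right) + 32\right)^{2} = \left(\left(- \frac{3}{43} - 2 \left(-2 - 3\right)\right) + 32\right)^{2} = \left(\left(- \frac{3}{43} - -10\right) + 32\right)^{2} = \left(\left(- \frac{3}{43} + 10\right) + 32\right)^{2} = \left(\frac{427}{43} + 32\right)^{2} = \left(\frac{1803}{43}\right)^{2} = \frac{3250809}{1849}$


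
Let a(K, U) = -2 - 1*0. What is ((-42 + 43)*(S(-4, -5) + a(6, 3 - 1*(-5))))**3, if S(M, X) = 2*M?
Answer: -1000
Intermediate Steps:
a(K, U) = -2 (a(K, U) = -2 + 0 = -2)
((-42 + 43)*(S(-4, -5) + a(6, 3 - 1*(-5))))**3 = ((-42 + 43)*(2*(-4) - 2))**3 = (1*(-8 - 2))**3 = (1*(-10))**3 = (-10)**3 = -1000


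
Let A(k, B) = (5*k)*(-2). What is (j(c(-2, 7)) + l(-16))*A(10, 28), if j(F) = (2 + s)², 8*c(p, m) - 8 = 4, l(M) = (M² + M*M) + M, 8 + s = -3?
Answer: -57700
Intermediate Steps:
A(k, B) = -10*k
s = -11 (s = -8 - 3 = -11)
l(M) = M + 2*M² (l(M) = (M² + M²) + M = 2*M² + M = M + 2*M²)
c(p, m) = 3/2 (c(p, m) = 1 + (⅛)*4 = 1 + ½ = 3/2)
j(F) = 81 (j(F) = (2 - 11)² = (-9)² = 81)
(j(c(-2, 7)) + l(-16))*A(10, 28) = (81 - 16*(1 + 2*(-16)))*(-10*10) = (81 - 16*(1 - 32))*(-100) = (81 - 16*(-31))*(-100) = (81 + 496)*(-100) = 577*(-100) = -57700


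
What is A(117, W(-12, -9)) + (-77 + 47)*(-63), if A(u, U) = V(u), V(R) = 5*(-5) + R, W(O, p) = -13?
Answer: 1982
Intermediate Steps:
V(R) = -25 + R
A(u, U) = -25 + u
A(117, W(-12, -9)) + (-77 + 47)*(-63) = (-25 + 117) + (-77 + 47)*(-63) = 92 - 30*(-63) = 92 + 1890 = 1982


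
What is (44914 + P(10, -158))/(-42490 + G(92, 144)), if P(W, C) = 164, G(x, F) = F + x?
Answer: -22539/21127 ≈ -1.0668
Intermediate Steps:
(44914 + P(10, -158))/(-42490 + G(92, 144)) = (44914 + 164)/(-42490 + (144 + 92)) = 45078/(-42490 + 236) = 45078/(-42254) = 45078*(-1/42254) = -22539/21127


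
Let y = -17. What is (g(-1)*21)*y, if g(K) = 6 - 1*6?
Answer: 0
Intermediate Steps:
g(K) = 0 (g(K) = 6 - 6 = 0)
(g(-1)*21)*y = (0*21)*(-17) = 0*(-17) = 0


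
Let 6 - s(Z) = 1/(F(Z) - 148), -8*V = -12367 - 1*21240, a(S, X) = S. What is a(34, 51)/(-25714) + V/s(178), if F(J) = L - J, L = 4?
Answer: 69565585595/99410324 ≈ 699.78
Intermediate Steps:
V = 33607/8 (V = -(-12367 - 1*21240)/8 = -(-12367 - 21240)/8 = -⅛*(-33607) = 33607/8 ≈ 4200.9)
F(J) = 4 - J
s(Z) = 6 - 1/(-144 - Z) (s(Z) = 6 - 1/((4 - Z) - 148) = 6 - 1/(-144 - Z))
a(34, 51)/(-25714) + V/s(178) = 34/(-25714) + 33607/(8*(((865 + 6*178)/(144 + 178)))) = 34*(-1/25714) + 33607/(8*(((865 + 1068)/322))) = -17/12857 + 33607/(8*(((1/322)*1933))) = -17/12857 + 33607/(8*(1933/322)) = -17/12857 + (33607/8)*(322/1933) = -17/12857 + 5410727/7732 = 69565585595/99410324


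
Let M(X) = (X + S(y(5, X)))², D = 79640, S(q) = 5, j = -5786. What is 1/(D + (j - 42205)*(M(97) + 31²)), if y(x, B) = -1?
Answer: -1/545338075 ≈ -1.8337e-9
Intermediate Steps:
M(X) = (5 + X)² (M(X) = (X + 5)² = (5 + X)²)
1/(D + (j - 42205)*(M(97) + 31²)) = 1/(79640 + (-5786 - 42205)*((5 + 97)² + 31²)) = 1/(79640 - 47991*(102² + 961)) = 1/(79640 - 47991*(10404 + 961)) = 1/(79640 - 47991*11365) = 1/(79640 - 545417715) = 1/(-545338075) = -1/545338075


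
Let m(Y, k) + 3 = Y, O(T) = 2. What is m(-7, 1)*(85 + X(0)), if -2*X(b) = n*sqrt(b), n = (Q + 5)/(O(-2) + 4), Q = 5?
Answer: -850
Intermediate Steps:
n = 5/3 (n = (5 + 5)/(2 + 4) = 10/6 = 10*(1/6) = 5/3 ≈ 1.6667)
m(Y, k) = -3 + Y
X(b) = -5*sqrt(b)/6
m(-7, 1)*(85 + X(0)) = (-3 - 7)*(85 - 5*sqrt(0)/6) = -10*(85 - 5/6*0) = -10*(85 + 0) = -10*85 = -850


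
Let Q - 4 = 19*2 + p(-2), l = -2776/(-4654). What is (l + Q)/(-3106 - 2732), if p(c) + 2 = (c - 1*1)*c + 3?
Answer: -115411/13585026 ≈ -0.0084955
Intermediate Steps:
p(c) = 1 + c*(-1 + c) (p(c) = -2 + ((c - 1*1)*c + 3) = -2 + ((c - 1)*c + 3) = -2 + ((-1 + c)*c + 3) = -2 + (c*(-1 + c) + 3) = -2 + (3 + c*(-1 + c)) = 1 + c*(-1 + c))
l = 1388/2327 (l = -2776*(-1/4654) = 1388/2327 ≈ 0.59648)
Q = 49 (Q = 4 + (19*2 + (1 + (-2)² - 1*(-2))) = 4 + (38 + (1 + 4 + 2)) = 4 + (38 + 7) = 4 + 45 = 49)
(l + Q)/(-3106 - 2732) = (1388/2327 + 49)/(-3106 - 2732) = (115411/2327)/(-5838) = (115411/2327)*(-1/5838) = -115411/13585026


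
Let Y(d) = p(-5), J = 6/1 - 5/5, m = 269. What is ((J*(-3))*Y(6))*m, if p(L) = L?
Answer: 20175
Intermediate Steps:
J = 5 (J = 6*1 - 5*⅕ = 6 - 1 = 5)
Y(d) = -5
((J*(-3))*Y(6))*m = ((5*(-3))*(-5))*269 = -15*(-5)*269 = 75*269 = 20175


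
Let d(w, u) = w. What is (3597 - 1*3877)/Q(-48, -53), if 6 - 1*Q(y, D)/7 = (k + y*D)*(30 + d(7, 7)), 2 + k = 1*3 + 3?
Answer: 4/9427 ≈ 0.00042431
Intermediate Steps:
k = 4 (k = -2 + (1*3 + 3) = -2 + (3 + 3) = -2 + 6 = 4)
Q(y, D) = -994 - 259*D*y (Q(y, D) = 42 - 7*(4 + y*D)*(30 + 7) = 42 - 7*(4 + D*y)*37 = 42 - 7*(148 + 37*D*y) = 42 + (-1036 - 259*D*y) = -994 - 259*D*y)
(3597 - 1*3877)/Q(-48, -53) = (3597 - 1*3877)/(-994 - 259*(-53)*(-48)) = (3597 - 3877)/(-994 - 658896) = -280/(-659890) = -280*(-1/659890) = 4/9427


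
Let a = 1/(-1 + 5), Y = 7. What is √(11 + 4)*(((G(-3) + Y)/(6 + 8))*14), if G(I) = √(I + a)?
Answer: √15*(14 + I*√11)/2 ≈ 27.111 + 6.4226*I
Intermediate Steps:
a = ¼ (a = 1/4 = ¼ ≈ 0.25000)
G(I) = √(¼ + I) (G(I) = √(I + ¼) = √(¼ + I))
√(11 + 4)*(((G(-3) + Y)/(6 + 8))*14) = √(11 + 4)*(((√(1 + 4*(-3))/2 + 7)/(6 + 8))*14) = √15*(((√(1 - 12)/2 + 7)/14)*14) = √15*(((√(-11)/2 + 7)*(1/14))*14) = √15*((((I*√11)/2 + 7)*(1/14))*14) = √15*(((I*√11/2 + 7)*(1/14))*14) = √15*(((7 + I*√11/2)*(1/14))*14) = √15*((½ + I*√11/28)*14) = √15*(7 + I*√11/2)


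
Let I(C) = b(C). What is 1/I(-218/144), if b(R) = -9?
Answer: -1/9 ≈ -0.11111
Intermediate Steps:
I(C) = -9
1/I(-218/144) = 1/(-9) = -1/9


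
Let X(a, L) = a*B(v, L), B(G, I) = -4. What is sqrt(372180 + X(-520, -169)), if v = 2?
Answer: 2*sqrt(93565) ≈ 611.77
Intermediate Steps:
X(a, L) = -4*a (X(a, L) = a*(-4) = -4*a)
sqrt(372180 + X(-520, -169)) = sqrt(372180 - 4*(-520)) = sqrt(372180 + 2080) = sqrt(374260) = 2*sqrt(93565)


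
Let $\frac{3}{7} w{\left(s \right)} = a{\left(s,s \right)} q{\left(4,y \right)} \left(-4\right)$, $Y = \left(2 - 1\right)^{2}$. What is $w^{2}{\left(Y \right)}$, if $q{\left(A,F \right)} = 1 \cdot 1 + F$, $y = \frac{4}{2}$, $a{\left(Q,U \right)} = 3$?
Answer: $7056$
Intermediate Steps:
$Y = 1$ ($Y = 1^{2} = 1$)
$y = 2$ ($y = 4 \cdot \frac{1}{2} = 2$)
$q{\left(A,F \right)} = 1 + F$
$w{\left(s \right)} = -84$ ($w{\left(s \right)} = \frac{7 \cdot 3 \left(1 + 2\right) \left(-4\right)}{3} = \frac{7 \cdot 3 \cdot 3 \left(-4\right)}{3} = \frac{7 \cdot 9 \left(-4\right)}{3} = \frac{7}{3} \left(-36\right) = -84$)
$w^{2}{\left(Y \right)} = \left(-84\right)^{2} = 7056$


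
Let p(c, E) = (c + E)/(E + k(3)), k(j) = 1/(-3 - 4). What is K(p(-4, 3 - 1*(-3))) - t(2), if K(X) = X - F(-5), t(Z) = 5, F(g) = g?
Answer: 14/41 ≈ 0.34146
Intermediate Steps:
k(j) = -1/7 (k(j) = 1/(-7) = -1/7)
p(c, E) = (E + c)/(-1/7 + E) (p(c, E) = (c + E)/(E - 1/7) = (E + c)/(-1/7 + E))
K(X) = 5 + X (K(X) = X - 1*(-5) = X + 5 = 5 + X)
K(p(-4, 3 - 1*(-3))) - t(2) = (5 + 7*((3 - 1*(-3)) - 4)/(-1 + 7*(3 - 1*(-3)))) - 1*5 = (5 + 7*((3 + 3) - 4)/(-1 + 7*(3 + 3))) - 5 = (5 + 7*(6 - 4)/(-1 + 7*6)) - 5 = (5 + 7*2/(-1 + 42)) - 5 = (5 + 7*2/41) - 5 = (5 + 7*(1/41)*2) - 5 = (5 + 14/41) - 5 = 219/41 - 5 = 14/41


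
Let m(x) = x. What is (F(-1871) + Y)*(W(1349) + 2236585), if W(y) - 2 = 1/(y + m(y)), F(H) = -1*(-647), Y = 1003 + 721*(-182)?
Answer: -390938919545422/1349 ≈ -2.8980e+11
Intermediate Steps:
Y = -130219 (Y = 1003 - 131222 = -130219)
F(H) = 647
W(y) = 2 + 1/(2*y) (W(y) = 2 + 1/(y + y) = 2 + 1/(2*y))
(F(-1871) + Y)*(W(1349) + 2236585) = (647 - 130219)*((2 + (1/2)/1349) + 2236585) = -129572*((2 + (1/2)*(1/1349)) + 2236585) = -129572*((2 + 1/2698) + 2236585) = -129572*(5397/2698 + 2236585) = -129572*6034311727/2698 = -390938919545422/1349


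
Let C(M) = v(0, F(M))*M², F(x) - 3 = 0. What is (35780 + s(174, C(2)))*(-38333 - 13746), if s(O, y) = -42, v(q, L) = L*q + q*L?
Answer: -1861199302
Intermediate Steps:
F(x) = 3 (F(x) = 3 + 0 = 3)
v(q, L) = 2*L*q (v(q, L) = L*q + L*q = 2*L*q)
C(M) = 0 (C(M) = (2*3*0)*M² = 0*M² = 0)
(35780 + s(174, C(2)))*(-38333 - 13746) = (35780 - 42)*(-38333 - 13746) = 35738*(-52079) = -1861199302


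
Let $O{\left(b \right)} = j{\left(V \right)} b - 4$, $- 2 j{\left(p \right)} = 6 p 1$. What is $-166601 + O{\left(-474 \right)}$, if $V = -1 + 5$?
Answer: $-160917$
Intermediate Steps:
$V = 4$
$j{\left(p \right)} = - 3 p$ ($j{\left(p \right)} = - \frac{6 p 1}{2} = - \frac{6 p}{2} = - 3 p$)
$O{\left(b \right)} = -4 - 12 b$ ($O{\left(b \right)} = \left(-3\right) 4 b - 4 = - 12 b - 4 = -4 - 12 b$)
$-166601 + O{\left(-474 \right)} = -166601 - -5684 = -166601 + \left(-4 + 5688\right) = -166601 + 5684 = -160917$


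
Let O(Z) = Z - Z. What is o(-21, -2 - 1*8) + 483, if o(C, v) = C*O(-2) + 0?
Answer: 483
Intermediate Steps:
O(Z) = 0
o(C, v) = 0 (o(C, v) = C*0 + 0 = 0 + 0 = 0)
o(-21, -2 - 1*8) + 483 = 0 + 483 = 483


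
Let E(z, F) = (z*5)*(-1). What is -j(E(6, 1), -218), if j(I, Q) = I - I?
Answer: 0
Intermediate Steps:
E(z, F) = -5*z (E(z, F) = (5*z)*(-1) = -5*z)
j(I, Q) = 0
-j(E(6, 1), -218) = -1*0 = 0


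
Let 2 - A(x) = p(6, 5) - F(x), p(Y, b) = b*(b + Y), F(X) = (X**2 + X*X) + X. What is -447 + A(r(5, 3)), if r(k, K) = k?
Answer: -445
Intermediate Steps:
F(X) = X + 2*X**2 (F(X) = (X**2 + X**2) + X = 2*X**2 + X = X + 2*X**2)
p(Y, b) = b*(Y + b)
A(x) = -53 + x*(1 + 2*x) (A(x) = 2 - (5*(6 + 5) - x*(1 + 2*x)) = 2 - (5*11 - x*(1 + 2*x)) = 2 - (55 - x*(1 + 2*x)) = 2 + (-55 + x*(1 + 2*x)) = -53 + x*(1 + 2*x))
-447 + A(r(5, 3)) = -447 + (-53 + 5*(1 + 2*5)) = -447 + (-53 + 5*(1 + 10)) = -447 + (-53 + 5*11) = -447 + (-53 + 55) = -447 + 2 = -445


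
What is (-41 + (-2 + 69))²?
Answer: 676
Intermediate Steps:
(-41 + (-2 + 69))² = (-41 + 67)² = 26² = 676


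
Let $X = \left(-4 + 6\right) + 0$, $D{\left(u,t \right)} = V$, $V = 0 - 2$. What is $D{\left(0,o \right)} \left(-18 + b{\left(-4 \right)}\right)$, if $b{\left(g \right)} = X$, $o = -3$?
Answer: $32$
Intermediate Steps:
$V = -2$
$D{\left(u,t \right)} = -2$
$X = 2$ ($X = 2 + 0 = 2$)
$b{\left(g \right)} = 2$
$D{\left(0,o \right)} \left(-18 + b{\left(-4 \right)}\right) = - 2 \left(-18 + 2\right) = \left(-2\right) \left(-16\right) = 32$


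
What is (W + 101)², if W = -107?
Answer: 36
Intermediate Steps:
(W + 101)² = (-107 + 101)² = (-6)² = 36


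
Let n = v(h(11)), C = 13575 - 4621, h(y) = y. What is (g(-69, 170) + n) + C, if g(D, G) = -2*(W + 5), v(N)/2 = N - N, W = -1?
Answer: 8946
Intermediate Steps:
v(N) = 0 (v(N) = 2*(N - N) = 2*0 = 0)
g(D, G) = -8 (g(D, G) = -2*(-1 + 5) = -2*4 = -8)
C = 8954
n = 0
(g(-69, 170) + n) + C = (-8 + 0) + 8954 = -8 + 8954 = 8946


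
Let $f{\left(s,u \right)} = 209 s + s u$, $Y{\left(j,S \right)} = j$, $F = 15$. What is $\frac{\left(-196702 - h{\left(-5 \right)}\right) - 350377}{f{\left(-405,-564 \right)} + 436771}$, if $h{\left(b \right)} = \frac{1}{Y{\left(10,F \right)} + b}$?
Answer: $- \frac{1367698}{1451365} \approx -0.94235$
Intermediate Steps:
$h{\left(b \right)} = \frac{1}{10 + b}$
$\frac{\left(-196702 - h{\left(-5 \right)}\right) - 350377}{f{\left(-405,-564 \right)} + 436771} = \frac{\left(-196702 - \frac{1}{10 - 5}\right) - 350377}{- 405 \left(209 - 564\right) + 436771} = \frac{\left(-196702 - \frac{1}{5}\right) - 350377}{\left(-405\right) \left(-355\right) + 436771} = \frac{\left(-196702 - \frac{1}{5}\right) - 350377}{143775 + 436771} = \frac{\left(-196702 - \frac{1}{5}\right) - 350377}{580546} = \left(- \frac{983511}{5} - 350377\right) \frac{1}{580546} = \left(- \frac{2735396}{5}\right) \frac{1}{580546} = - \frac{1367698}{1451365}$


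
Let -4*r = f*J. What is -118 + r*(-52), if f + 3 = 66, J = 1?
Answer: 701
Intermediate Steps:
f = 63 (f = -3 + 66 = 63)
r = -63/4 ≈ -15.750
-118 + r*(-52) = -118 - 63/4*(-52) = -118 + 819 = 701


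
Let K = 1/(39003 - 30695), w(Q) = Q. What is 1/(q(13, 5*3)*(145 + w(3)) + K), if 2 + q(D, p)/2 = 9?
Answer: 8308/17214177 ≈ 0.00048263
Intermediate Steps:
q(D, p) = 14 (q(D, p) = -4 + 2*9 = -4 + 18 = 14)
K = 1/8308 ≈ 0.00012037
1/(q(13, 5*3)*(145 + w(3)) + K) = 1/(14*(145 + 3) + 1/8308) = 1/(14*148 + 1/8308) = 1/(2072 + 1/8308) = 1/(17214177/8308) = 8308/17214177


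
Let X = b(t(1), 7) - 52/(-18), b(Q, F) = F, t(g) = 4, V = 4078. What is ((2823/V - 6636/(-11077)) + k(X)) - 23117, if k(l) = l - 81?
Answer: -9426556460347/406548054 ≈ -23187.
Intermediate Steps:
X = 89/9 (X = 7 - 52/(-18) = 7 - 52*(-1)/18 = 7 - 1*(-26/9) = 7 + 26/9 = 89/9 ≈ 9.8889)
k(l) = -81 + l
((2823/V - 6636/(-11077)) + k(X)) - 23117 = ((2823/4078 - 6636/(-11077)) + (-81 + 89/9)) - 23117 = ((2823*(1/4078) - 6636*(-1/11077)) - 640/9) - 23117 = ((2823/4078 + 6636/11077) - 640/9) - 23117 = (58331979/45172006 - 640/9) - 23117 = -28385096029/406548054 - 23117 = -9426556460347/406548054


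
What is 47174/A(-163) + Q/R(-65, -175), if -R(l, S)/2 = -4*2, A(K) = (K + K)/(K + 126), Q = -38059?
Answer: 7759887/2608 ≈ 2975.4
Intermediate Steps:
A(K) = 2*K/(126 + K) (A(K) = (2*K)/(126 + K) = 2*K/(126 + K))
R(l, S) = 16 (R(l, S) = -(-8)*2 = -2*(-8) = 16)
47174/A(-163) + Q/R(-65, -175) = 47174/((2*(-163)/(126 - 163))) - 38059/16 = 47174/((2*(-163)/(-37))) - 38059*1/16 = 47174/((2*(-163)*(-1/37))) - 38059/16 = 47174/(326/37) - 38059/16 = 47174*(37/326) - 38059/16 = 872719/163 - 38059/16 = 7759887/2608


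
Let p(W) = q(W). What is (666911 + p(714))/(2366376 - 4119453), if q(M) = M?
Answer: -667625/1753077 ≈ -0.38083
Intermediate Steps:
p(W) = W
(666911 + p(714))/(2366376 - 4119453) = (666911 + 714)/(2366376 - 4119453) = 667625/(-1753077) = 667625*(-1/1753077) = -667625/1753077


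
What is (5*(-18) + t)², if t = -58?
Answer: 21904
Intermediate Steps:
(5*(-18) + t)² = (5*(-18) - 58)² = (-90 - 58)² = (-148)² = 21904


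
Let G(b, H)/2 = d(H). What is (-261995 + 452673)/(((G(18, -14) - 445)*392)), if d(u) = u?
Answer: -95339/92708 ≈ -1.0284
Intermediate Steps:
G(b, H) = 2*H
(-261995 + 452673)/(((G(18, -14) - 445)*392)) = (-261995 + 452673)/(((2*(-14) - 445)*392)) = 190678/(((-28 - 445)*392)) = 190678/((-473*392)) = 190678/(-185416) = 190678*(-1/185416) = -95339/92708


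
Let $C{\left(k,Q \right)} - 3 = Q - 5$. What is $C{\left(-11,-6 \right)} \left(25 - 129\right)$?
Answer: $832$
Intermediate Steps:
$C{\left(k,Q \right)} = -2 + Q$ ($C{\left(k,Q \right)} = 3 + \left(Q - 5\right) = 3 + \left(-5 + Q\right) = -2 + Q$)
$C{\left(-11,-6 \right)} \left(25 - 129\right) = \left(-2 - 6\right) \left(25 - 129\right) = \left(-8\right) \left(-104\right) = 832$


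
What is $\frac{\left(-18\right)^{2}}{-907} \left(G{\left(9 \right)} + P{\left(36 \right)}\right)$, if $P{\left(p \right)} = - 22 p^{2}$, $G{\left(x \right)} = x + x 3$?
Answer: $\frac{9226224}{907} \approx 10172.0$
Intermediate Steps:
$G{\left(x \right)} = 4 x$ ($G{\left(x \right)} = x + 3 x = 4 x$)
$\frac{\left(-18\right)^{2}}{-907} \left(G{\left(9 \right)} + P{\left(36 \right)}\right) = \frac{\left(-18\right)^{2}}{-907} \left(4 \cdot 9 - 22 \cdot 36^{2}\right) = 324 \left(- \frac{1}{907}\right) \left(36 - 28512\right) = - \frac{324 \left(36 - 28512\right)}{907} = \left(- \frac{324}{907}\right) \left(-28476\right) = \frac{9226224}{907}$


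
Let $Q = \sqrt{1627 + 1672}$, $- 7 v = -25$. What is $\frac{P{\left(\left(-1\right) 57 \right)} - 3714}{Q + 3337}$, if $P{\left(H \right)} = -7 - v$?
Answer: $- \frac{43501132}{38962945} + \frac{13036 \sqrt{3299}}{38962945} \approx -1.0973$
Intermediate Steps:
$v = \frac{25}{7}$ ($v = \left(- \frac{1}{7}\right) \left(-25\right) = \frac{25}{7} \approx 3.5714$)
$P{\left(H \right)} = - \frac{74}{7}$ ($P{\left(H \right)} = -7 - \frac{25}{7} = - \frac{74}{7}$)
$Q = \sqrt{3299} \approx 57.437$
$\frac{P{\left(\left(-1\right) 57 \right)} - 3714}{Q + 3337} = \frac{- \frac{74}{7} - 3714}{\sqrt{3299} + 3337} = - \frac{26072}{7 \left(3337 + \sqrt{3299}\right)}$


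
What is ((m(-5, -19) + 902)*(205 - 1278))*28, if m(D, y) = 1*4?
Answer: -27219864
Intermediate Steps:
m(D, y) = 4
((m(-5, -19) + 902)*(205 - 1278))*28 = ((4 + 902)*(205 - 1278))*28 = (906*(-1073))*28 = -972138*28 = -27219864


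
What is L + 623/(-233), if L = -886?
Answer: -207061/233 ≈ -888.67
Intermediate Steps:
L + 623/(-233) = -886 + 623/(-233) = -886 - 1/233*623 = -886 - 623/233 = -207061/233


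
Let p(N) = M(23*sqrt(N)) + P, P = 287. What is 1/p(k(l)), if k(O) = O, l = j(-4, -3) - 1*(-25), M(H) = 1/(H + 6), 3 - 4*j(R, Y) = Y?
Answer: 8025943/2303442195 - 23*sqrt(106)/2303442195 ≈ 0.0034842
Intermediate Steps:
j(R, Y) = 3/4 - Y/4
M(H) = 1/(6 + H)
l = 53/2 (l = (3/4 - 1/4*(-3)) - 1*(-25) = (3/4 + 3/4) + 25 = 3/2 + 25 = 53/2 ≈ 26.500)
p(N) = 287 + 1/(6 + 23*sqrt(N)) (p(N) = 1/(6 + 23*sqrt(N)) + 287 = 287 + 1/(6 + 23*sqrt(N)))
1/p(k(l)) = 1/((1723 + 6601*sqrt(53/2))/(6 + 23*sqrt(53/2))) = 1/((1723 + 6601*(sqrt(106)/2))/(6 + 23*(sqrt(106)/2))) = 1/((1723 + 6601*sqrt(106)/2)/(6 + 23*sqrt(106)/2)) = (6 + 23*sqrt(106)/2)/(1723 + 6601*sqrt(106)/2)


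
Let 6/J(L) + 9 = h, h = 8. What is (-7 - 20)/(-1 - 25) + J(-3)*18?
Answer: -2781/26 ≈ -106.96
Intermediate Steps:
J(L) = -6 (J(L) = 6/(-9 + 8) = 6/(-1) = 6*(-1) = -6)
(-7 - 20)/(-1 - 25) + J(-3)*18 = (-7 - 20)/(-1 - 25) - 6*18 = -27/(-26) - 108 = -27*(-1/26) - 108 = 27/26 - 108 = -2781/26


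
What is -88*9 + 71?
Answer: -721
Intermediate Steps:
-88*9 + 71 = -792 + 71 = -721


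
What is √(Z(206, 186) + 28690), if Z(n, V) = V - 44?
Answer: 4*√1802 ≈ 169.80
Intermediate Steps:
Z(n, V) = -44 + V
√(Z(206, 186) + 28690) = √((-44 + 186) + 28690) = √(142 + 28690) = √28832 = 4*√1802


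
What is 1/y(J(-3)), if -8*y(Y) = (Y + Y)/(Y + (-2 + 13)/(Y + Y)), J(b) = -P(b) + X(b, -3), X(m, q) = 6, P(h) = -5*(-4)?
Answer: -403/98 ≈ -4.1122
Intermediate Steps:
P(h) = 20
J(b) = -14 (J(b) = -1*20 + 6 = -20 + 6 = -14)
y(Y) = -Y/(4*(Y + 11/(2*Y))) (y(Y) = -(Y + Y)/(8*(Y + (-2 + 13)/(Y + Y))) = -2*Y/(8*(Y + 11/((2*Y)))) = -2*Y/(8*(Y + 11*(1/(2*Y)))) = -2*Y/(8*(Y + 11/(2*Y))) = -Y/(4*(Y + 11/(2*Y))))
1/y(J(-3)) = 1/(-1*(-14)²/(22 + 4*(-14)²)) = 1/(-1*196/(22 + 4*196)) = 1/(-1*196/(22 + 784)) = 1/(-1*196/806) = 1/(-1*196*1/806) = 1/(-98/403) = -403/98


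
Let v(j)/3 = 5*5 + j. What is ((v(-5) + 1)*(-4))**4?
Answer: 3544535296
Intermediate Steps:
v(j) = 75 + 3*j (v(j) = 3*(5*5 + j) = 3*(25 + j) = 75 + 3*j)
((v(-5) + 1)*(-4))**4 = (((75 + 3*(-5)) + 1)*(-4))**4 = (((75 - 15) + 1)*(-4))**4 = ((60 + 1)*(-4))**4 = (61*(-4))**4 = (-244)**4 = 3544535296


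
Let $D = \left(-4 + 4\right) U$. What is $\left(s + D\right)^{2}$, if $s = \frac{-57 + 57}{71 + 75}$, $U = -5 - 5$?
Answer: $0$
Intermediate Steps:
$U = -10$
$D = 0$ ($D = \left(-4 + 4\right) \left(-10\right) = 0 \left(-10\right) = 0$)
$s = 0$ ($s = \frac{0}{146} = 0 \cdot \frac{1}{146} = 0$)
$\left(s + D\right)^{2} = \left(0 + 0\right)^{2} = 0^{2} = 0$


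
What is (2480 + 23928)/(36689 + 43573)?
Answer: 13204/40131 ≈ 0.32902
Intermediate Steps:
(2480 + 23928)/(36689 + 43573) = 26408/80262 = 26408*(1/80262) = 13204/40131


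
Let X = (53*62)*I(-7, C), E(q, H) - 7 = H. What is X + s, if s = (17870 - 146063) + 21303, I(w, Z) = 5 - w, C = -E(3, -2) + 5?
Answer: -67458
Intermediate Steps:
E(q, H) = 7 + H
C = 0 (C = -(7 - 2) + 5 = -1*5 + 5 = -5 + 5 = 0)
s = -106890 (s = -128193 + 21303 = -106890)
X = 39432 (X = (53*62)*(5 - 1*(-7)) = 3286*(5 + 7) = 3286*12 = 39432)
X + s = 39432 - 106890 = -67458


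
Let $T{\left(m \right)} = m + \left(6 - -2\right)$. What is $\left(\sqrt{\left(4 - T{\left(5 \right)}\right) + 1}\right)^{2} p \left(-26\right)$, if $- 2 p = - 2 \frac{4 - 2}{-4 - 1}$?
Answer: $- \frac{416}{5} \approx -83.2$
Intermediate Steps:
$T{\left(m \right)} = 8 + m$ ($T{\left(m \right)} = m + \left(6 + 2\right) = m + 8 = 8 + m$)
$p = - \frac{2}{5}$ ($p = - \frac{\left(-2\right) \frac{4 - 2}{-4 - 1}}{2} = - \frac{\left(-2\right) \frac{2}{-5}}{2} = - \frac{\left(-2\right) 2 \left(- \frac{1}{5}\right)}{2} = - \frac{\left(-2\right) \left(- \frac{2}{5}\right)}{2} = \left(- \frac{1}{2}\right) \frac{4}{5} = - \frac{2}{5} \approx -0.4$)
$\left(\sqrt{\left(4 - T{\left(5 \right)}\right) + 1}\right)^{2} p \left(-26\right) = \left(\sqrt{\left(4 - \left(8 + 5\right)\right) + 1}\right)^{2} \left(- \frac{2}{5}\right) \left(-26\right) = \left(\sqrt{\left(4 - 13\right) + 1}\right)^{2} \left(- \frac{2}{5}\right) \left(-26\right) = \left(\sqrt{-9 + 1}\right)^{2} \left(- \frac{2}{5}\right) \left(-26\right) = \left(\sqrt{-8}\right)^{2} \left(- \frac{2}{5}\right) \left(-26\right) = \left(2 i \sqrt{2}\right)^{2} \left(- \frac{2}{5}\right) \left(-26\right) = \left(-8\right) \left(- \frac{2}{5}\right) \left(-26\right) = \frac{16}{5} \left(-26\right) = - \frac{416}{5}$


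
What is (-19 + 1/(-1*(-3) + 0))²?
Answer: 3136/9 ≈ 348.44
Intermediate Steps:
(-19 + 1/(-1*(-3) + 0))² = (-19 + 1/(3 + 0))² = (-19 + 1/3)² = (-19 + ⅓)² = (-56/3)² = 3136/9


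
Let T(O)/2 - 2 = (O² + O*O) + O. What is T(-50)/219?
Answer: 9904/219 ≈ 45.224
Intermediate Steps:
T(O) = 4 + 2*O + 4*O² (T(O) = 4 + 2*((O² + O*O) + O) = 4 + 2*((O² + O²) + O) = 4 + 2*(2*O² + O) = 4 + 2*(O + 2*O²) = 4 + (2*O + 4*O²) = 4 + 2*O + 4*O²)
T(-50)/219 = (4 + 2*(-50) + 4*(-50)²)/219 = (4 - 100 + 4*2500)/219 = (4 - 100 + 10000)/219 = (1/219)*9904 = 9904/219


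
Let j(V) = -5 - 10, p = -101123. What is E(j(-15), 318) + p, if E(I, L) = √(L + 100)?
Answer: -101123 + √418 ≈ -1.0110e+5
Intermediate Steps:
j(V) = -15
E(I, L) = √(100 + L)
E(j(-15), 318) + p = √(100 + 318) - 101123 = √418 - 101123 = -101123 + √418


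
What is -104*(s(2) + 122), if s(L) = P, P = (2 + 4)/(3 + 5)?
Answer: -12766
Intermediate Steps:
P = ¾ (P = 6/8 = 6*(⅛) = ¾ ≈ 0.75000)
s(L) = ¾
-104*(s(2) + 122) = -104*(¾ + 122) = -104*491/4 = -12766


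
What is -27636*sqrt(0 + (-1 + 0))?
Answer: -27636*I ≈ -27636.0*I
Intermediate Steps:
-27636*sqrt(0 + (-1 + 0)) = -27636*sqrt(0 - 1) = -27636*I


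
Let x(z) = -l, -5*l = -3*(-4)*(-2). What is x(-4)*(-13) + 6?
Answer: 342/5 ≈ 68.400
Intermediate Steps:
l = 24/5 (l = -(-3*(-4))*(-2)/5 = -12*(-2)/5 = -1/5*(-24) = 24/5 ≈ 4.8000)
x(z) = -24/5 (x(z) = -1*24/5 = -24/5)
x(-4)*(-13) + 6 = -24/5*(-13) + 6 = 312/5 + 6 = 342/5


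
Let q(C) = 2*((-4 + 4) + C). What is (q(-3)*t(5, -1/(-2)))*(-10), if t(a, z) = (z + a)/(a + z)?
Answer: 60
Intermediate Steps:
t(a, z) = 1 (t(a, z) = (a + z)/(a + z) = 1)
q(C) = 2*C (q(C) = 2*(0 + C) = 2*C)
(q(-3)*t(5, -1/(-2)))*(-10) = ((2*(-3))*1)*(-10) = -6*1*(-10) = -6*(-10) = 60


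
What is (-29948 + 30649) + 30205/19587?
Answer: 13760692/19587 ≈ 702.54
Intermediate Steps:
(-29948 + 30649) + 30205/19587 = 701 + 30205*(1/19587) = 701 + 30205/19587 = 13760692/19587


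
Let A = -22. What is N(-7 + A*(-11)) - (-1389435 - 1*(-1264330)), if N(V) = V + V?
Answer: 125575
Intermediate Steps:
N(V) = 2*V
N(-7 + A*(-11)) - (-1389435 - 1*(-1264330)) = 2*(-7 - 22*(-11)) - (-1389435 - 1*(-1264330)) = 2*(-7 + 242) - (-1389435 + 1264330) = 2*235 - 1*(-125105) = 470 + 125105 = 125575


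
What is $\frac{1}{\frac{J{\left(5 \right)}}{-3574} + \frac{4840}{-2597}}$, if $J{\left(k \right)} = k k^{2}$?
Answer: $- \frac{9281678}{17622785} \approx -0.52669$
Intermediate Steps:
$J{\left(k \right)} = k^{3}$
$\frac{1}{\frac{J{\left(5 \right)}}{-3574} + \frac{4840}{-2597}} = \frac{1}{\frac{5^{3}}{-3574} + \frac{4840}{-2597}} = \frac{1}{125 \left(- \frac{1}{3574}\right) + 4840 \left(- \frac{1}{2597}\right)} = \frac{1}{- \frac{125}{3574} - \frac{4840}{2597}} = \frac{1}{- \frac{17622785}{9281678}} = - \frac{9281678}{17622785}$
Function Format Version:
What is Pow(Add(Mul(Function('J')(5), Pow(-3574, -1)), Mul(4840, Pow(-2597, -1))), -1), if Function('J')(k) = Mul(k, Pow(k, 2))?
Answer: Rational(-9281678, 17622785) ≈ -0.52669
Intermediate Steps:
Function('J')(k) = Pow(k, 3)
Pow(Add(Mul(Function('J')(5), Pow(-3574, -1)), Mul(4840, Pow(-2597, -1))), -1) = Pow(Add(Mul(Pow(5, 3), Pow(-3574, -1)), Mul(4840, Pow(-2597, -1))), -1) = Pow(Add(Mul(125, Rational(-1, 3574)), Mul(4840, Rational(-1, 2597))), -1) = Pow(Add(Rational(-125, 3574), Rational(-4840, 2597)), -1) = Pow(Rational(-17622785, 9281678), -1) = Rational(-9281678, 17622785)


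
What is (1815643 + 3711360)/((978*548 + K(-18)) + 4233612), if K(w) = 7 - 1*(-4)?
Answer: 5527003/4769567 ≈ 1.1588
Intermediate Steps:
K(w) = 11 (K(w) = 7 + 4 = 11)
(1815643 + 3711360)/((978*548 + K(-18)) + 4233612) = (1815643 + 3711360)/((978*548 + 11) + 4233612) = 5527003/((535944 + 11) + 4233612) = 5527003/(535955 + 4233612) = 5527003/4769567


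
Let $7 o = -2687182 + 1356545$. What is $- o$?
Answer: $190091$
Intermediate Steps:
$o = -190091$ ($o = \frac{-2687182 + 1356545}{7} = \frac{1}{7} \left(-1330637\right) = -190091$)
$- o = \left(-1\right) \left(-190091\right) = 190091$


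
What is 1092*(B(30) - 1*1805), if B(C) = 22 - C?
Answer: -1979796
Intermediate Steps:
1092*(B(30) - 1*1805) = 1092*((22 - 1*30) - 1*1805) = 1092*((22 - 30) - 1805) = 1092*(-8 - 1805) = 1092*(-1813) = -1979796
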